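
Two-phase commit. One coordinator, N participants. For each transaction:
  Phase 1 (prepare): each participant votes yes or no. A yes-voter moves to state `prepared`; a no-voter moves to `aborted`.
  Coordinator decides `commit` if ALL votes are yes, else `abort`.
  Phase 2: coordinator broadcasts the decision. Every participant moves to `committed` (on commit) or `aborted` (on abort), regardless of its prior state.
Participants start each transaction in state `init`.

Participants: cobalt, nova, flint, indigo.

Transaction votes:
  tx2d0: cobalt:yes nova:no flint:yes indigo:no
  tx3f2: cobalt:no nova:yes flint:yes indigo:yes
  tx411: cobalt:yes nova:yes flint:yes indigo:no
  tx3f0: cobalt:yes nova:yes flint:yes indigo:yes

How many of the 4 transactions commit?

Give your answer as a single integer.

tx2d0: no from nova, indigo -> abort (commits=0)
tx3f2: no from cobalt -> abort (commits=0)
tx411: no from indigo -> abort (commits=0)
tx3f0: all yes -> commit (commits=1)

Answer: 1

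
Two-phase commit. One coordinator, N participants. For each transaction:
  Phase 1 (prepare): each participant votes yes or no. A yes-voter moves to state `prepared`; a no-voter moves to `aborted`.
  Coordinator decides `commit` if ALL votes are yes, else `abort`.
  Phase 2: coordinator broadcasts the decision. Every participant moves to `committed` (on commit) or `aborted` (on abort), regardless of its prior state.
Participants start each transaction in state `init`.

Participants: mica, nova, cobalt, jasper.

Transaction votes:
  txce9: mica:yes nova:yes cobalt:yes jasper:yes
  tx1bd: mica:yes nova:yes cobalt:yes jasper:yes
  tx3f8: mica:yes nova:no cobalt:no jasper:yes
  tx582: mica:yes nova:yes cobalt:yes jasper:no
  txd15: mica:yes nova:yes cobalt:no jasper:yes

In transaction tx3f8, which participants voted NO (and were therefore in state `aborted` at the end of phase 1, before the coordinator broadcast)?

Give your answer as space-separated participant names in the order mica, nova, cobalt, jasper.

Txn tx3f8 phase 1: mica yes -> prepared; nova no -> aborted; cobalt no -> aborted; jasper yes -> prepared

Answer: nova cobalt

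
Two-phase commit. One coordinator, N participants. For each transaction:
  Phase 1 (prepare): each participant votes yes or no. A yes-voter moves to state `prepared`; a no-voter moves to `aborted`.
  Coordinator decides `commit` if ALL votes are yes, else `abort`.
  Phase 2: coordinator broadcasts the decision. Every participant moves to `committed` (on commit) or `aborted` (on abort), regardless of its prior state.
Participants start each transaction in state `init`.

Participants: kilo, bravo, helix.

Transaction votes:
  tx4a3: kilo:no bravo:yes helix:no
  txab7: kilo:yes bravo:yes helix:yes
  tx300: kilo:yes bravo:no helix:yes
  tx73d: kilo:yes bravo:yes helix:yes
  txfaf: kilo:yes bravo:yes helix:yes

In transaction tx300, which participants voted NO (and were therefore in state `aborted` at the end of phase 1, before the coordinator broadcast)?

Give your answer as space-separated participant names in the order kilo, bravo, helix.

Answer: bravo

Derivation:
Txn tx300 phase 1: kilo yes -> prepared; bravo no -> aborted; helix yes -> prepared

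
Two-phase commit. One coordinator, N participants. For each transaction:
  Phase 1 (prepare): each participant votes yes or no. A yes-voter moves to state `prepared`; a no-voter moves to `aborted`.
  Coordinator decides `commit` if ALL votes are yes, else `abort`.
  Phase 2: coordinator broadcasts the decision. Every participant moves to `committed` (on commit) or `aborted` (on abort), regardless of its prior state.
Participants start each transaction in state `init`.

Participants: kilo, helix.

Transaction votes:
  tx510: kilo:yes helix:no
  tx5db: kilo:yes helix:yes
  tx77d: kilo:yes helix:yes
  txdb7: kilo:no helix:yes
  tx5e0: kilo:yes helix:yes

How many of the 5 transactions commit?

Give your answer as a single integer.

Answer: 3

Derivation:
tx510: no from helix -> abort (commits=0)
tx5db: all yes -> commit (commits=1)
tx77d: all yes -> commit (commits=2)
txdb7: no from kilo -> abort (commits=2)
tx5e0: all yes -> commit (commits=3)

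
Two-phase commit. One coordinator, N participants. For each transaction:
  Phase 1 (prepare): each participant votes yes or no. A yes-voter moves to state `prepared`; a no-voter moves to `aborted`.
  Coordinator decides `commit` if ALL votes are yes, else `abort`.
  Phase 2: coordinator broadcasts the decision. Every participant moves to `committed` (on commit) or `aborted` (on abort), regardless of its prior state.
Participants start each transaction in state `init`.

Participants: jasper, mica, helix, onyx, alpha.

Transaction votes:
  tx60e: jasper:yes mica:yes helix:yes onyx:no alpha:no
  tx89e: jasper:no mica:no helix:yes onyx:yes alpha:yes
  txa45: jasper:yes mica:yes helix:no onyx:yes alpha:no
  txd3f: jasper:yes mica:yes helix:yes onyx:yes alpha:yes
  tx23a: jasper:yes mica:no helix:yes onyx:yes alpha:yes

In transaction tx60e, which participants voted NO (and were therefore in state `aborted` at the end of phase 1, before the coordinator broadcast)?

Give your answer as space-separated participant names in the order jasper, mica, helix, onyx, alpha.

Txn tx60e phase 1: jasper yes -> prepared; mica yes -> prepared; helix yes -> prepared; onyx no -> aborted; alpha no -> aborted

Answer: onyx alpha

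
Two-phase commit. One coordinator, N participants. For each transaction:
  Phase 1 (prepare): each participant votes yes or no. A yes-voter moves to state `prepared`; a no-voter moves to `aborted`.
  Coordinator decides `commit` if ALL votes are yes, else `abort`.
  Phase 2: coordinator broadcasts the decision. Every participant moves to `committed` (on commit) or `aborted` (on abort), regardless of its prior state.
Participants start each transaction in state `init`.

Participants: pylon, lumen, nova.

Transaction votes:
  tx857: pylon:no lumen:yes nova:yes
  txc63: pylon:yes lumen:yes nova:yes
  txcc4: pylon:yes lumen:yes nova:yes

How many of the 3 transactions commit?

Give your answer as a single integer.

tx857: no from pylon -> abort (commits=0)
txc63: all yes -> commit (commits=1)
txcc4: all yes -> commit (commits=2)

Answer: 2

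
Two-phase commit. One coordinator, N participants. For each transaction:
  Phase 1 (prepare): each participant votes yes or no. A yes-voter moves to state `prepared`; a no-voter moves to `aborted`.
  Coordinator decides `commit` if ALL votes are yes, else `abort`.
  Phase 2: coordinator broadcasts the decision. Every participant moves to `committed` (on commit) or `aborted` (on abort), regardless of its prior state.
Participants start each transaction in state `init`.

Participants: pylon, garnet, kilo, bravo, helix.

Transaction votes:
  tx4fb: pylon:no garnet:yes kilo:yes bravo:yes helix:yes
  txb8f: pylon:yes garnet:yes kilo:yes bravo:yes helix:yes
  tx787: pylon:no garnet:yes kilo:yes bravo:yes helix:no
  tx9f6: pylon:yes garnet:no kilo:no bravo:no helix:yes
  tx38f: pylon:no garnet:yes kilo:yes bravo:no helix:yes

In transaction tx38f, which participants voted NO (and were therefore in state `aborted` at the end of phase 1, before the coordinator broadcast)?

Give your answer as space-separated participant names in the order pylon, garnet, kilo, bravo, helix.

Answer: pylon bravo

Derivation:
Txn tx38f phase 1: pylon no -> aborted; garnet yes -> prepared; kilo yes -> prepared; bravo no -> aborted; helix yes -> prepared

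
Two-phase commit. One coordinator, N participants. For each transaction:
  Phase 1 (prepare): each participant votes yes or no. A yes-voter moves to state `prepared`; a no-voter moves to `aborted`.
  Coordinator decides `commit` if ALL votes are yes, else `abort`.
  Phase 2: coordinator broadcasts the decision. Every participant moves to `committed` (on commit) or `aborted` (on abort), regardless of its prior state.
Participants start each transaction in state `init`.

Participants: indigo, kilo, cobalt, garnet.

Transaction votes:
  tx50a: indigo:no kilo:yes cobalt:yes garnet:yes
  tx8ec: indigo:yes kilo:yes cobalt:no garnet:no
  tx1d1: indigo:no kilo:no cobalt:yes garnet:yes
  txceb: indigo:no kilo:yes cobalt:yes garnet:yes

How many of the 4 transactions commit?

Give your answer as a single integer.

Answer: 0

Derivation:
tx50a: no from indigo -> abort (commits=0)
tx8ec: no from cobalt, garnet -> abort (commits=0)
tx1d1: no from indigo, kilo -> abort (commits=0)
txceb: no from indigo -> abort (commits=0)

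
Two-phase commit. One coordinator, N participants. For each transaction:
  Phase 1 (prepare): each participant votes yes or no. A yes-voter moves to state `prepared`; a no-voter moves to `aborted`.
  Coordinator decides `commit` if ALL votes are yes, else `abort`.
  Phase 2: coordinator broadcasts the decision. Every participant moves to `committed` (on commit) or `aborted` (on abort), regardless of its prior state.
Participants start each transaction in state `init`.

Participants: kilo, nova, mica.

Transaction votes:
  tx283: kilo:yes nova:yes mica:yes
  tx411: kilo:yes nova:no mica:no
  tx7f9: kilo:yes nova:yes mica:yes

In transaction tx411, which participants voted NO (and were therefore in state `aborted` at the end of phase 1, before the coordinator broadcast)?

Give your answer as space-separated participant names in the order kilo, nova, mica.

Txn tx411 phase 1: kilo yes -> prepared; nova no -> aborted; mica no -> aborted

Answer: nova mica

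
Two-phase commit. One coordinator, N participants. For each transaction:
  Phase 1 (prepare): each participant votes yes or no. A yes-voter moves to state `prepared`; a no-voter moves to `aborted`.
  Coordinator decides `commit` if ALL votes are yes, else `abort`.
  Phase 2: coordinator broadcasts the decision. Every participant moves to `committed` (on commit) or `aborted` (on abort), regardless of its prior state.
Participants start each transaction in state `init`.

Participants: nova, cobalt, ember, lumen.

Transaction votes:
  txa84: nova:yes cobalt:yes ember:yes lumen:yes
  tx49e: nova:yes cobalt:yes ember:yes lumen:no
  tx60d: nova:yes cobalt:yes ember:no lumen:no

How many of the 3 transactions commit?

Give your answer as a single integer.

txa84: all yes -> commit (commits=1)
tx49e: no from lumen -> abort (commits=1)
tx60d: no from ember, lumen -> abort (commits=1)

Answer: 1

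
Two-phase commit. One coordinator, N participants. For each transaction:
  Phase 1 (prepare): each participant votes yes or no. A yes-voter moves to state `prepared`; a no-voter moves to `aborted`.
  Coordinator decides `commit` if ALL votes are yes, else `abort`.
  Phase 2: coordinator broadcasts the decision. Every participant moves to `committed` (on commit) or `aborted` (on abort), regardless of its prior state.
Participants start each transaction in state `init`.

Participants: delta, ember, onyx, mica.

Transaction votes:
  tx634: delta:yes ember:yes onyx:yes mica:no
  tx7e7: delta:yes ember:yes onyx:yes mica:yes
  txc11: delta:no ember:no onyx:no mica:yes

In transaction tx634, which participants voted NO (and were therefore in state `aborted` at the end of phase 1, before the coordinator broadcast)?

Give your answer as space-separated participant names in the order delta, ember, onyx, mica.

Answer: mica

Derivation:
Txn tx634 phase 1: delta yes -> prepared; ember yes -> prepared; onyx yes -> prepared; mica no -> aborted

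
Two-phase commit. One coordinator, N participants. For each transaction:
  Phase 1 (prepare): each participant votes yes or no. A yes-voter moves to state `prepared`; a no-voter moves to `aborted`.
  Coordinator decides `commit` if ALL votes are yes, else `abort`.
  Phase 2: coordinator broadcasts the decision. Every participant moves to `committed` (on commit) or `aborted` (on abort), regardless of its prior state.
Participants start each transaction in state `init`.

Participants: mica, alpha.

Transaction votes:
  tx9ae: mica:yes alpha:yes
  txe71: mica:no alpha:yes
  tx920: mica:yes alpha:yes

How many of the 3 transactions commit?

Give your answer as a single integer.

tx9ae: all yes -> commit (commits=1)
txe71: no from mica -> abort (commits=1)
tx920: all yes -> commit (commits=2)

Answer: 2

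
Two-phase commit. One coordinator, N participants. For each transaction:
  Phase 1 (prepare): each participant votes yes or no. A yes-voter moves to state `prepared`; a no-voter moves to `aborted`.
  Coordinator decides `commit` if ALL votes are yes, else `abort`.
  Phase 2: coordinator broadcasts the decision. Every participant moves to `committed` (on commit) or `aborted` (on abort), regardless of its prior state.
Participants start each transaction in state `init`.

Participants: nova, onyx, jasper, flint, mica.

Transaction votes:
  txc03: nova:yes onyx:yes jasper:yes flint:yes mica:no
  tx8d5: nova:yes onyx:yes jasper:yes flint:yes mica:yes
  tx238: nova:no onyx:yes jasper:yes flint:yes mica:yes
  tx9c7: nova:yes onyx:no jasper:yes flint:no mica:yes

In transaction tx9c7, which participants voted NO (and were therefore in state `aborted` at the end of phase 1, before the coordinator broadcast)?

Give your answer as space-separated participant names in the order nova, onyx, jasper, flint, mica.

Txn tx9c7 phase 1: nova yes -> prepared; onyx no -> aborted; jasper yes -> prepared; flint no -> aborted; mica yes -> prepared

Answer: onyx flint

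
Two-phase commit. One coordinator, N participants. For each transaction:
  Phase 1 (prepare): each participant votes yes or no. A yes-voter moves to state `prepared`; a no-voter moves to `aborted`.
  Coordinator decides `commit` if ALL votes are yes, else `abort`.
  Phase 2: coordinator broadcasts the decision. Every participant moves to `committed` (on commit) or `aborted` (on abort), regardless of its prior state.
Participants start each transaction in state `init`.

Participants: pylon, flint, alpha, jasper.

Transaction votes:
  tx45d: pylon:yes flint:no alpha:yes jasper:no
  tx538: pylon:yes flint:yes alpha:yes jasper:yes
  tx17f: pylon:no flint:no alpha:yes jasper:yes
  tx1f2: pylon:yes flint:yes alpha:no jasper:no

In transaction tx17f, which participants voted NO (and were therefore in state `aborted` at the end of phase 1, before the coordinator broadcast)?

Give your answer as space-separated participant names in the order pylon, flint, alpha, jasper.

Txn tx17f phase 1: pylon no -> aborted; flint no -> aborted; alpha yes -> prepared; jasper yes -> prepared

Answer: pylon flint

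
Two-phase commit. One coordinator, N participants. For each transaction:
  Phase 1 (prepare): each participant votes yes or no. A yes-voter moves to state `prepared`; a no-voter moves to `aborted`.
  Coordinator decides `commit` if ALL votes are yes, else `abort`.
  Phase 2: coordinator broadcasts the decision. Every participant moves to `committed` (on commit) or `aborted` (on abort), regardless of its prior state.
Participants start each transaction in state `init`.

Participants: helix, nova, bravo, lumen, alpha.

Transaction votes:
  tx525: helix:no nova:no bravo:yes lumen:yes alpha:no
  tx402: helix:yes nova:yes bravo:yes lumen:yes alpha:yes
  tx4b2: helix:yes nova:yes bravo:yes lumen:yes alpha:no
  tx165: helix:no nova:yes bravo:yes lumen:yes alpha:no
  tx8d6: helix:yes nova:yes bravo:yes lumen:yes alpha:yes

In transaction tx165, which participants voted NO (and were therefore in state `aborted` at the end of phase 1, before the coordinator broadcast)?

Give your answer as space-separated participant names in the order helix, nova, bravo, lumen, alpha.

Answer: helix alpha

Derivation:
Txn tx165 phase 1: helix no -> aborted; nova yes -> prepared; bravo yes -> prepared; lumen yes -> prepared; alpha no -> aborted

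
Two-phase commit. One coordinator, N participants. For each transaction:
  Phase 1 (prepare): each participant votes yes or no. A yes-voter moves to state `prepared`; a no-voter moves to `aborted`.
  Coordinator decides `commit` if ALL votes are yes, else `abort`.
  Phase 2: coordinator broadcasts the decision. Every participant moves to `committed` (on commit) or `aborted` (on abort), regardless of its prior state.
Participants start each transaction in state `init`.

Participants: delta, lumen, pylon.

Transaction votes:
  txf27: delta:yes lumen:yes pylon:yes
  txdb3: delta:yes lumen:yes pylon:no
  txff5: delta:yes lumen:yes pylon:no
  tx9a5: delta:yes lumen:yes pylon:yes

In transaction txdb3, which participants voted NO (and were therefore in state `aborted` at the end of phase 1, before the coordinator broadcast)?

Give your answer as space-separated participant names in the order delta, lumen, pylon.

Answer: pylon

Derivation:
Txn txdb3 phase 1: delta yes -> prepared; lumen yes -> prepared; pylon no -> aborted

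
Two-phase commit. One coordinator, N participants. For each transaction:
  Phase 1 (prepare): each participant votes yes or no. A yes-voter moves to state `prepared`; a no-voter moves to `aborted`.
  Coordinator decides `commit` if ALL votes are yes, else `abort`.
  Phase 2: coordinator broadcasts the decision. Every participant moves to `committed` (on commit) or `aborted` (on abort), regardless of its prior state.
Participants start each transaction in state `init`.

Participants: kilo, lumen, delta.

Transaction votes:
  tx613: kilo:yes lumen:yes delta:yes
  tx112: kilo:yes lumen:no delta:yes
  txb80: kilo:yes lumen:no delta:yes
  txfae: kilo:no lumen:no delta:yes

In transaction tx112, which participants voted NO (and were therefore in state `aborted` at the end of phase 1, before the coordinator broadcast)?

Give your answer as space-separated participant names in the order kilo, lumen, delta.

Answer: lumen

Derivation:
Txn tx112 phase 1: kilo yes -> prepared; lumen no -> aborted; delta yes -> prepared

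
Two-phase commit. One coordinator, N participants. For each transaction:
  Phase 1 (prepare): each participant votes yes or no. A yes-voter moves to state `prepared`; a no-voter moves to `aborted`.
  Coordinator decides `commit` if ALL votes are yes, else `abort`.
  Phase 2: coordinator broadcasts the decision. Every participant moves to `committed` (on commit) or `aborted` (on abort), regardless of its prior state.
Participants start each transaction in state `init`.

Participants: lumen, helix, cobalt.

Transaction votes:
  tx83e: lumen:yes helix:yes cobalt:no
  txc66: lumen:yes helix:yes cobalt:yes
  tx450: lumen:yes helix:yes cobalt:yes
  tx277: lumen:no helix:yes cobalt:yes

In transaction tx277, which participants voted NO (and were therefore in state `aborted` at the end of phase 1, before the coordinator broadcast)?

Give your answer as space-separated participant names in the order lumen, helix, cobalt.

Answer: lumen

Derivation:
Txn tx277 phase 1: lumen no -> aborted; helix yes -> prepared; cobalt yes -> prepared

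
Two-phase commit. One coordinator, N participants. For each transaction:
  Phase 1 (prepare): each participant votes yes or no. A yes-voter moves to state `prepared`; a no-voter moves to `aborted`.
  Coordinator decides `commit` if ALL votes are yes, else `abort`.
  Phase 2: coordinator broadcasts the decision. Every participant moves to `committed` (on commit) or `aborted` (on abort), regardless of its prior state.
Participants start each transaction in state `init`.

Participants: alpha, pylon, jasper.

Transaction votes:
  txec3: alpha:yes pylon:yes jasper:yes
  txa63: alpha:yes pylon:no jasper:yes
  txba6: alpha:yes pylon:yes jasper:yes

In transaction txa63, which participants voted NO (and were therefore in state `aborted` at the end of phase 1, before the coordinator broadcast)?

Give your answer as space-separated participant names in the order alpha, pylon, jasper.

Txn txa63 phase 1: alpha yes -> prepared; pylon no -> aborted; jasper yes -> prepared

Answer: pylon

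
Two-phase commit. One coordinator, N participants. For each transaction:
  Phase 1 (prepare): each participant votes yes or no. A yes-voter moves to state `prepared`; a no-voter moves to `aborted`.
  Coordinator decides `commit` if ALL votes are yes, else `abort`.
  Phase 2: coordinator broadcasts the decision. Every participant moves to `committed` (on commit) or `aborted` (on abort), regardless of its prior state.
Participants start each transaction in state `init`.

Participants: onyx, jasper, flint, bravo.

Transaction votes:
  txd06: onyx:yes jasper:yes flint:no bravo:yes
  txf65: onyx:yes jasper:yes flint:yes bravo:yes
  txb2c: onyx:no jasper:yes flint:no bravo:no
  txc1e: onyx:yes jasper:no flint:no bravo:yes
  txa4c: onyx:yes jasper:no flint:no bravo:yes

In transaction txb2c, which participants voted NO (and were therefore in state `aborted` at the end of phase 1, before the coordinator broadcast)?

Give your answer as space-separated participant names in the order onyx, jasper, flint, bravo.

Txn txb2c phase 1: onyx no -> aborted; jasper yes -> prepared; flint no -> aborted; bravo no -> aborted

Answer: onyx flint bravo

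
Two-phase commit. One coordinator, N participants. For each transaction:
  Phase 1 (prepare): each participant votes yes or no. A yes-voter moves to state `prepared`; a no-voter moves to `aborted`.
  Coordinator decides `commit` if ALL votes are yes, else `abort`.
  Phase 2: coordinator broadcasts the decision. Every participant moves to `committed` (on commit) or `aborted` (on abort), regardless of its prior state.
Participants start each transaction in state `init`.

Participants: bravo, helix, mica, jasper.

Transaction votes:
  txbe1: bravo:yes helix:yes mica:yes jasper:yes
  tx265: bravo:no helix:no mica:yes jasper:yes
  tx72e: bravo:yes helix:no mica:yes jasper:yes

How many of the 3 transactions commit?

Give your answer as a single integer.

txbe1: all yes -> commit (commits=1)
tx265: no from bravo, helix -> abort (commits=1)
tx72e: no from helix -> abort (commits=1)

Answer: 1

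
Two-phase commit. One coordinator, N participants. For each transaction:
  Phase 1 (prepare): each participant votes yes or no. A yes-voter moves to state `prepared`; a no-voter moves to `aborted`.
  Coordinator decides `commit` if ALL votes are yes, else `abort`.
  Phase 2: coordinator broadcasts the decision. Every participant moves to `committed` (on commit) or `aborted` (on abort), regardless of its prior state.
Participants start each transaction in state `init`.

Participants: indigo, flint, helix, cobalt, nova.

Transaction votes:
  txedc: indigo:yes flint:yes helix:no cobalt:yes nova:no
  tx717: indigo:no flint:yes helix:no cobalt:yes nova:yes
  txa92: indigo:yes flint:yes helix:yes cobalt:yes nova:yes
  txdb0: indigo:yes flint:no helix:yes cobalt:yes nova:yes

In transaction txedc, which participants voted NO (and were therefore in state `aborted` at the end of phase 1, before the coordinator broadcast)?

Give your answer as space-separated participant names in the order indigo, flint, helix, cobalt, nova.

Answer: helix nova

Derivation:
Txn txedc phase 1: indigo yes -> prepared; flint yes -> prepared; helix no -> aborted; cobalt yes -> prepared; nova no -> aborted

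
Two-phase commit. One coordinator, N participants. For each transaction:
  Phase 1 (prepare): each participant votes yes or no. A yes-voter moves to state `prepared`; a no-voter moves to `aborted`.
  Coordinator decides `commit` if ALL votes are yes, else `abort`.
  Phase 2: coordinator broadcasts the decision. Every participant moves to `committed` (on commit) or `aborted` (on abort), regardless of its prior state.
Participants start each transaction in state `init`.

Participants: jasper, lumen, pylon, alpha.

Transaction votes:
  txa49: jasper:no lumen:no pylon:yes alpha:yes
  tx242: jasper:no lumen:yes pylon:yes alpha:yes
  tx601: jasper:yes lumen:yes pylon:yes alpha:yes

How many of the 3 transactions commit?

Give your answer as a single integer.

txa49: no from jasper, lumen -> abort (commits=0)
tx242: no from jasper -> abort (commits=0)
tx601: all yes -> commit (commits=1)

Answer: 1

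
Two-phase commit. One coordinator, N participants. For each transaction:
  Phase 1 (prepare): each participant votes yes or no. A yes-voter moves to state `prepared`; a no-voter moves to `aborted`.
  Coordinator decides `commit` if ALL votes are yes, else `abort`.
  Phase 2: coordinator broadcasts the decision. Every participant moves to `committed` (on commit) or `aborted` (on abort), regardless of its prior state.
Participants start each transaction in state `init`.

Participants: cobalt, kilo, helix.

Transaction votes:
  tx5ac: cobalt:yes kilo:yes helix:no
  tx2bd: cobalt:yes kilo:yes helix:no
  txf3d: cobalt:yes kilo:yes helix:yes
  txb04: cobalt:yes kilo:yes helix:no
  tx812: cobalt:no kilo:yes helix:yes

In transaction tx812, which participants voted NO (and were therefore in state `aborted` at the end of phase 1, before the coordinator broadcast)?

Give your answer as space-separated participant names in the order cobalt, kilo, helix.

Answer: cobalt

Derivation:
Txn tx812 phase 1: cobalt no -> aborted; kilo yes -> prepared; helix yes -> prepared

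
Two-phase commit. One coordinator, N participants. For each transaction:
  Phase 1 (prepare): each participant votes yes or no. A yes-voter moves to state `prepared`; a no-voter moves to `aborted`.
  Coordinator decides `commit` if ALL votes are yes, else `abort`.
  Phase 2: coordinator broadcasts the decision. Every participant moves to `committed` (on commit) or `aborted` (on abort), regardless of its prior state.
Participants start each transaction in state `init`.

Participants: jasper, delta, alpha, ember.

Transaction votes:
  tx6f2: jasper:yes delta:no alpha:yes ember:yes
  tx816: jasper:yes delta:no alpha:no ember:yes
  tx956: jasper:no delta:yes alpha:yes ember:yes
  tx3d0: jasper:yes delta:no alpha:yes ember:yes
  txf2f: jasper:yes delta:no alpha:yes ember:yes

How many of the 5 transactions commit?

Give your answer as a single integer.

Answer: 0

Derivation:
tx6f2: no from delta -> abort (commits=0)
tx816: no from delta, alpha -> abort (commits=0)
tx956: no from jasper -> abort (commits=0)
tx3d0: no from delta -> abort (commits=0)
txf2f: no from delta -> abort (commits=0)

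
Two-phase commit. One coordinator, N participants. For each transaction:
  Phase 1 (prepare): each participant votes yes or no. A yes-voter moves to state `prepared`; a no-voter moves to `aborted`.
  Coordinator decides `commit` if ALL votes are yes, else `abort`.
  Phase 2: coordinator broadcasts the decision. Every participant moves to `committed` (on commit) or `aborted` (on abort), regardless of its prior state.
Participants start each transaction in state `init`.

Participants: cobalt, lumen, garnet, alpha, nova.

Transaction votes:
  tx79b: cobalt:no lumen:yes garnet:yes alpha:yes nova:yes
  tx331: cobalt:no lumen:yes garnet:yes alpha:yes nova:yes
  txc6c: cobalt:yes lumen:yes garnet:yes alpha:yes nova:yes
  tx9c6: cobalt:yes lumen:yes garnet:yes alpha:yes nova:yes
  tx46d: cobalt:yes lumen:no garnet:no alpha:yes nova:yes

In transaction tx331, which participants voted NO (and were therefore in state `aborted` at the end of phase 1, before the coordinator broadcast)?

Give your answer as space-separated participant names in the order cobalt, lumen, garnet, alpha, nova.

Answer: cobalt

Derivation:
Txn tx331 phase 1: cobalt no -> aborted; lumen yes -> prepared; garnet yes -> prepared; alpha yes -> prepared; nova yes -> prepared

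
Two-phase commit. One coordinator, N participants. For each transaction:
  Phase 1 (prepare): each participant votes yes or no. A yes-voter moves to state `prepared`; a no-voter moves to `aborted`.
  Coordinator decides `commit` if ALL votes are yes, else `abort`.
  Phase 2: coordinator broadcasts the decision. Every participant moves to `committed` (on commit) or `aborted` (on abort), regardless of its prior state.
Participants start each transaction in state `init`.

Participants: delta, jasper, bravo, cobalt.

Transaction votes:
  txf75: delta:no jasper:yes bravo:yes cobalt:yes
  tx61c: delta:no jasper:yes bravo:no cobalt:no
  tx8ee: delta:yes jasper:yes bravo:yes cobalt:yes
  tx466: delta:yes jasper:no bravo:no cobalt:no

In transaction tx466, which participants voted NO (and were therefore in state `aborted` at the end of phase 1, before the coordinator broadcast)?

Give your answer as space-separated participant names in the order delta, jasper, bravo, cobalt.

Answer: jasper bravo cobalt

Derivation:
Txn tx466 phase 1: delta yes -> prepared; jasper no -> aborted; bravo no -> aborted; cobalt no -> aborted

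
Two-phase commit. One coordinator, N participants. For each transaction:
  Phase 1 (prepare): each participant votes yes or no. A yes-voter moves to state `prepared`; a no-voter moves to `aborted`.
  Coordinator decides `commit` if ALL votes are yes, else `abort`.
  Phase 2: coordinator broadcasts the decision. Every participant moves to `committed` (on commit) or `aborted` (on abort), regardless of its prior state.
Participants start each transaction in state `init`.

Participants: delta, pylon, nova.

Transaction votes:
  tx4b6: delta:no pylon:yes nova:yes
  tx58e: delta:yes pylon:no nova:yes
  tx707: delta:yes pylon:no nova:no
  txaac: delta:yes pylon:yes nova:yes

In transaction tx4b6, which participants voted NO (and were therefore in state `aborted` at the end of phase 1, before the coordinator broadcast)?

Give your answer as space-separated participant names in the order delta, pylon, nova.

Txn tx4b6 phase 1: delta no -> aborted; pylon yes -> prepared; nova yes -> prepared

Answer: delta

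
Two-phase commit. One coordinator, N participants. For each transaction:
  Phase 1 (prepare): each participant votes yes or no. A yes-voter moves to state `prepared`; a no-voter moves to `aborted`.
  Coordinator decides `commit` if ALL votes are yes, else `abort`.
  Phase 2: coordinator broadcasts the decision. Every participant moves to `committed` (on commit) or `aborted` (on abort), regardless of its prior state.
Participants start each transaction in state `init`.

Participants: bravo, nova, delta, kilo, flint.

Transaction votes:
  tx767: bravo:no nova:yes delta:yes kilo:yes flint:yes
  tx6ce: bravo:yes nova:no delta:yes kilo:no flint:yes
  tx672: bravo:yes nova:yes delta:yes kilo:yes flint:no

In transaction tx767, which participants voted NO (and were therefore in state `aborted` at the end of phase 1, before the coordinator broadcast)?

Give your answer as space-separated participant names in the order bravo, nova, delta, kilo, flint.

Answer: bravo

Derivation:
Txn tx767 phase 1: bravo no -> aborted; nova yes -> prepared; delta yes -> prepared; kilo yes -> prepared; flint yes -> prepared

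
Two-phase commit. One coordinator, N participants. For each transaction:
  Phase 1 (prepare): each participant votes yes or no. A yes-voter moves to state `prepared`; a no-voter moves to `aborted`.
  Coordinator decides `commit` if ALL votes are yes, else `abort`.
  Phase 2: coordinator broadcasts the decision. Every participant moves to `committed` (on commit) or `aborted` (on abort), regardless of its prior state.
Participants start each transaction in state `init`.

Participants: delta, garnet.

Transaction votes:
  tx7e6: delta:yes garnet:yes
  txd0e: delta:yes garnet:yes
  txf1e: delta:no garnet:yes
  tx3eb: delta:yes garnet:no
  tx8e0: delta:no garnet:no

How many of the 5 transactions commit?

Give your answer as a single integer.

tx7e6: all yes -> commit (commits=1)
txd0e: all yes -> commit (commits=2)
txf1e: no from delta -> abort (commits=2)
tx3eb: no from garnet -> abort (commits=2)
tx8e0: no from delta, garnet -> abort (commits=2)

Answer: 2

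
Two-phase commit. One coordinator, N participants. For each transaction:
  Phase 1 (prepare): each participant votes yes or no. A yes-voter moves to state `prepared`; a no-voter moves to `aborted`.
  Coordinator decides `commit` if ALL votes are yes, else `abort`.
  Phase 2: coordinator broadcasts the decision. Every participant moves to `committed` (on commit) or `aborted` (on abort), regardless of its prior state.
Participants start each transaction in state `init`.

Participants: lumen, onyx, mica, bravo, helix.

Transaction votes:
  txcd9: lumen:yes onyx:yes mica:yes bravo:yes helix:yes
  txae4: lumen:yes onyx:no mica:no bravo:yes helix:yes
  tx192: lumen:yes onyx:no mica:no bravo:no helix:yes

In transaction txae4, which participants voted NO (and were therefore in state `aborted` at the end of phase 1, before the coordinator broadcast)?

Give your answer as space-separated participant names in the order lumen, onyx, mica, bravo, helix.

Answer: onyx mica

Derivation:
Txn txae4 phase 1: lumen yes -> prepared; onyx no -> aborted; mica no -> aborted; bravo yes -> prepared; helix yes -> prepared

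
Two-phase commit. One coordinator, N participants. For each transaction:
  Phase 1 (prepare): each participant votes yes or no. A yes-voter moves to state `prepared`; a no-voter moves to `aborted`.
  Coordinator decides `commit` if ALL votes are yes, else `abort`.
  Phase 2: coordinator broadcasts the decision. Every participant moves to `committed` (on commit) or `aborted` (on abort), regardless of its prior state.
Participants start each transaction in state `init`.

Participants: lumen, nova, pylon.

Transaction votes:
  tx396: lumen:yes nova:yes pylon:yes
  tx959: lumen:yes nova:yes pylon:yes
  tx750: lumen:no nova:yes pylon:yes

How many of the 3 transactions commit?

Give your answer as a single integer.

Answer: 2

Derivation:
tx396: all yes -> commit (commits=1)
tx959: all yes -> commit (commits=2)
tx750: no from lumen -> abort (commits=2)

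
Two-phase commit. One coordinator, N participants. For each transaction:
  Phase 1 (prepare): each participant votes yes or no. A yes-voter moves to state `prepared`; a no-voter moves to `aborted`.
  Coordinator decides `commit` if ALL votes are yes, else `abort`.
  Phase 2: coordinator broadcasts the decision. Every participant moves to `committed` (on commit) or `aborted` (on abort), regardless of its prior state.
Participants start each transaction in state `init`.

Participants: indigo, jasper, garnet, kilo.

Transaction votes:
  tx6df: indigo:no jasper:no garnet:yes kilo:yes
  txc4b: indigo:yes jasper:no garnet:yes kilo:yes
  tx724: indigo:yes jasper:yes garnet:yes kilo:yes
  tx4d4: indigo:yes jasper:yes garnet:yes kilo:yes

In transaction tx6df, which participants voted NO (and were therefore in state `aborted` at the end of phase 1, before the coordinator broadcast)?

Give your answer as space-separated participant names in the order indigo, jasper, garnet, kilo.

Answer: indigo jasper

Derivation:
Txn tx6df phase 1: indigo no -> aborted; jasper no -> aborted; garnet yes -> prepared; kilo yes -> prepared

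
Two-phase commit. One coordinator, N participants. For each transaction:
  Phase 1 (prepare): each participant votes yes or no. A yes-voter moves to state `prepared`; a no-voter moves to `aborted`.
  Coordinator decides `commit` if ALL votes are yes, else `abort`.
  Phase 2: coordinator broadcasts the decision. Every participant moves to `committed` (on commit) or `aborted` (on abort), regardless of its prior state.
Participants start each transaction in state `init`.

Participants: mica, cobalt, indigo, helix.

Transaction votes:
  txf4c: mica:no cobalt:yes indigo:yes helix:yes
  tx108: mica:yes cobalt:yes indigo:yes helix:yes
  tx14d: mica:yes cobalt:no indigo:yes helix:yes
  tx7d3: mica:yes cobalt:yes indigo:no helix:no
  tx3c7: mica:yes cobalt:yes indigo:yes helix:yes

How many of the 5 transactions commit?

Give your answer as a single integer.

txf4c: no from mica -> abort (commits=0)
tx108: all yes -> commit (commits=1)
tx14d: no from cobalt -> abort (commits=1)
tx7d3: no from indigo, helix -> abort (commits=1)
tx3c7: all yes -> commit (commits=2)

Answer: 2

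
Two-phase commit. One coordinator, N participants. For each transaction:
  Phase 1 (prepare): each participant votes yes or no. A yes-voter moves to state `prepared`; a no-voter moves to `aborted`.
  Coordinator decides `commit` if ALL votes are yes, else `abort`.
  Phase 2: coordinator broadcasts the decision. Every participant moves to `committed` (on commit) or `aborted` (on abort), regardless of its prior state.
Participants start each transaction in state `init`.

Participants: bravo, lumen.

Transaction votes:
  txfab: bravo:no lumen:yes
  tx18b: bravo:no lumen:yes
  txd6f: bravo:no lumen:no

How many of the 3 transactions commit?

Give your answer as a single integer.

txfab: no from bravo -> abort (commits=0)
tx18b: no from bravo -> abort (commits=0)
txd6f: no from bravo, lumen -> abort (commits=0)

Answer: 0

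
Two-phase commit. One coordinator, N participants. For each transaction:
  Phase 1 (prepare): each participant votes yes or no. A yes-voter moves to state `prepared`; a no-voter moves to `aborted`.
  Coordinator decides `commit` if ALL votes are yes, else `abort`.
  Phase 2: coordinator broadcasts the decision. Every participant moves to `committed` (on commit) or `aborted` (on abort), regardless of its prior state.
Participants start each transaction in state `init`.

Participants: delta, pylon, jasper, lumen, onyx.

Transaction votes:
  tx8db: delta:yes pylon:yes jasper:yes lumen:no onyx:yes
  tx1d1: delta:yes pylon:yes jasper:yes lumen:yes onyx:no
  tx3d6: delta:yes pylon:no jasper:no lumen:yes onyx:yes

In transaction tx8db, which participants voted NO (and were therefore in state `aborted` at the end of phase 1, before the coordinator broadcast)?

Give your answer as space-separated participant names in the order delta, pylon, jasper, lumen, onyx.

Txn tx8db phase 1: delta yes -> prepared; pylon yes -> prepared; jasper yes -> prepared; lumen no -> aborted; onyx yes -> prepared

Answer: lumen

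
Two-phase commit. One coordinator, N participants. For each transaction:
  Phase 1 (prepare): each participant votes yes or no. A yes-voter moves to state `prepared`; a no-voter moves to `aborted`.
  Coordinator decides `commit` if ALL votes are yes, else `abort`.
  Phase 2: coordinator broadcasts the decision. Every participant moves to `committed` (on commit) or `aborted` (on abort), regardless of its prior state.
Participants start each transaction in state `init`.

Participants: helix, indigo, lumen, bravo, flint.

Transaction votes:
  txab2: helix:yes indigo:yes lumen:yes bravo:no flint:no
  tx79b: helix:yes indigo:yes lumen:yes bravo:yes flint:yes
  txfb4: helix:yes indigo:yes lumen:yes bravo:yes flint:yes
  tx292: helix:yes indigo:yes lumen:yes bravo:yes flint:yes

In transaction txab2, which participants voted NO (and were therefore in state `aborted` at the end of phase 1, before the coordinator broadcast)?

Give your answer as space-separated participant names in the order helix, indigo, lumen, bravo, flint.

Answer: bravo flint

Derivation:
Txn txab2 phase 1: helix yes -> prepared; indigo yes -> prepared; lumen yes -> prepared; bravo no -> aborted; flint no -> aborted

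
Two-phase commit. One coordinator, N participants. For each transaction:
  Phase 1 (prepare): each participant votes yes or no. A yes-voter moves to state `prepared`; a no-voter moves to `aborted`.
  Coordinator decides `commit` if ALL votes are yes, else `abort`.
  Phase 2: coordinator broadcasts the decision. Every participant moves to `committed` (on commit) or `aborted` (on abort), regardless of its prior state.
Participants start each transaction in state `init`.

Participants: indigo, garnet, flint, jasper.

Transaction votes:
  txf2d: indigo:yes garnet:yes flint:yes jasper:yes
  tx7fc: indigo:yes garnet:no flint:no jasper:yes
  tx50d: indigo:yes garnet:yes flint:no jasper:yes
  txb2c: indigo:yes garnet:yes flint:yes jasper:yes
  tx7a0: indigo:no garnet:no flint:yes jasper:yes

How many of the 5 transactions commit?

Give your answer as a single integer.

Answer: 2

Derivation:
txf2d: all yes -> commit (commits=1)
tx7fc: no from garnet, flint -> abort (commits=1)
tx50d: no from flint -> abort (commits=1)
txb2c: all yes -> commit (commits=2)
tx7a0: no from indigo, garnet -> abort (commits=2)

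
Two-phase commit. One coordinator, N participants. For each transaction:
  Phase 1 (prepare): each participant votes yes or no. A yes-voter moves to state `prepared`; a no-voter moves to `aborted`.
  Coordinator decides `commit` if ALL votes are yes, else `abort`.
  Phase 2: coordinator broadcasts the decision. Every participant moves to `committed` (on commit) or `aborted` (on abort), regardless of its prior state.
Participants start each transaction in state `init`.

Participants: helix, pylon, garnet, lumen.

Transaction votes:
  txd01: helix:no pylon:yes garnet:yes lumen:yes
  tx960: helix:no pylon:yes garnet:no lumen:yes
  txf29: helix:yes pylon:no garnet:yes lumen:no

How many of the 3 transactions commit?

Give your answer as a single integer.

Answer: 0

Derivation:
txd01: no from helix -> abort (commits=0)
tx960: no from helix, garnet -> abort (commits=0)
txf29: no from pylon, lumen -> abort (commits=0)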